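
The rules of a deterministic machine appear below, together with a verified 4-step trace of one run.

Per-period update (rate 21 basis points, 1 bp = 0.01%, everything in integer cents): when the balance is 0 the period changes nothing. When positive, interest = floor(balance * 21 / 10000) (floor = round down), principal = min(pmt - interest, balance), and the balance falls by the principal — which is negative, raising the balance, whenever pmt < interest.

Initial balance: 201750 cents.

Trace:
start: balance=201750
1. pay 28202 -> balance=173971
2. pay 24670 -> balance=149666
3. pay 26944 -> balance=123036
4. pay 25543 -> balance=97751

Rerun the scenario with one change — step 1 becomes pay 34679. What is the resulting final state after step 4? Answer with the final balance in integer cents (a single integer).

(re-executing from step 1 with the substitution; state before step 1: balance=201750)
1. pay 34679 -> balance=167494
2. pay 24670 -> balance=143175
3. pay 26944 -> balance=116531
4. pay 25543 -> balance=91232

91232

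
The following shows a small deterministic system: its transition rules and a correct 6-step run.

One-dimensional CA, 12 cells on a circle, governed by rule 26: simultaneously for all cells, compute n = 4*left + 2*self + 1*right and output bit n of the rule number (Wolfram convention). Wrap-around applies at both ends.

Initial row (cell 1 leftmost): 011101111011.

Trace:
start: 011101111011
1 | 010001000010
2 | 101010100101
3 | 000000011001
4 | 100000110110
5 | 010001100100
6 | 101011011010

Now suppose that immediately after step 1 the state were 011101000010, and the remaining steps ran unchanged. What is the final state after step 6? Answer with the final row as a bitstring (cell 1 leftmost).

state after step 1 := 011101000010
2 | 110000100101
3 | 001001011001
4 | 110110010110
5 | 100101100100
6 | 011001011011

011001011011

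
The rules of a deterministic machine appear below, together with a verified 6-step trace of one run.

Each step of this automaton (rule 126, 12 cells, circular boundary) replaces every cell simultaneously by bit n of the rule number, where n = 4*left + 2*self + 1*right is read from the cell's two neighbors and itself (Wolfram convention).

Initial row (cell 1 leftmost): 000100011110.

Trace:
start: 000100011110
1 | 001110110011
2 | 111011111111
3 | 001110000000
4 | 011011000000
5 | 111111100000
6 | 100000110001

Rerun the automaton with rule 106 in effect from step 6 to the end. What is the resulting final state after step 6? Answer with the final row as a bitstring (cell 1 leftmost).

(re-executing step 6 under rule 106; state before step 6: 111111100000)
6 | 100000100001

100000100001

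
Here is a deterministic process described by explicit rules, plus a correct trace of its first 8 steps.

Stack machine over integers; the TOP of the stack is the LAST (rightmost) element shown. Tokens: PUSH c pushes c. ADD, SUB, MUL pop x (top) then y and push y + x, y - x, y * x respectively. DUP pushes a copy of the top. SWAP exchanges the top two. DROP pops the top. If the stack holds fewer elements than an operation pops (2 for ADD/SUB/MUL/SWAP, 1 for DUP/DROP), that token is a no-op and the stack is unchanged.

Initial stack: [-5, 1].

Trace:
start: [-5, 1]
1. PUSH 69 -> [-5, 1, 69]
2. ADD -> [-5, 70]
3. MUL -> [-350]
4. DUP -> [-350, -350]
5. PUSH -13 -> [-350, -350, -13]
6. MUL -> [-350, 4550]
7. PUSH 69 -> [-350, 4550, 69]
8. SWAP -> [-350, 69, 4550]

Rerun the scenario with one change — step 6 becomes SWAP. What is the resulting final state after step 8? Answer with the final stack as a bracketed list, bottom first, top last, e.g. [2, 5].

[-350, -13, 69, -350]

(re-executing from step 6 with the substitution; state before step 6: [-350, -350, -13])
6. SWAP -> [-350, -13, -350]
7. PUSH 69 -> [-350, -13, -350, 69]
8. SWAP -> [-350, -13, 69, -350]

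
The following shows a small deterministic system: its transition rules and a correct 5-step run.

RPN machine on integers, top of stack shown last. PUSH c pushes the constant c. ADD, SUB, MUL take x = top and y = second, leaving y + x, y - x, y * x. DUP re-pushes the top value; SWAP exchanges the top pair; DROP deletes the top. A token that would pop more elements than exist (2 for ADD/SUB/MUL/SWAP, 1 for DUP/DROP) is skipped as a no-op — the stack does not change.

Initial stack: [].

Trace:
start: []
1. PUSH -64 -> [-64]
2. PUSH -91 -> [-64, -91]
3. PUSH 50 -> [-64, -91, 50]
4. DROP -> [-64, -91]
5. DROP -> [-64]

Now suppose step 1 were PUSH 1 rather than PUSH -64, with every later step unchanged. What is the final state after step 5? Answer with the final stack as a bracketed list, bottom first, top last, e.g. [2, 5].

[1]

(re-executing from step 1 with the substitution; state before step 1: [])
1. PUSH 1 -> [1]
2. PUSH -91 -> [1, -91]
3. PUSH 50 -> [1, -91, 50]
4. DROP -> [1, -91]
5. DROP -> [1]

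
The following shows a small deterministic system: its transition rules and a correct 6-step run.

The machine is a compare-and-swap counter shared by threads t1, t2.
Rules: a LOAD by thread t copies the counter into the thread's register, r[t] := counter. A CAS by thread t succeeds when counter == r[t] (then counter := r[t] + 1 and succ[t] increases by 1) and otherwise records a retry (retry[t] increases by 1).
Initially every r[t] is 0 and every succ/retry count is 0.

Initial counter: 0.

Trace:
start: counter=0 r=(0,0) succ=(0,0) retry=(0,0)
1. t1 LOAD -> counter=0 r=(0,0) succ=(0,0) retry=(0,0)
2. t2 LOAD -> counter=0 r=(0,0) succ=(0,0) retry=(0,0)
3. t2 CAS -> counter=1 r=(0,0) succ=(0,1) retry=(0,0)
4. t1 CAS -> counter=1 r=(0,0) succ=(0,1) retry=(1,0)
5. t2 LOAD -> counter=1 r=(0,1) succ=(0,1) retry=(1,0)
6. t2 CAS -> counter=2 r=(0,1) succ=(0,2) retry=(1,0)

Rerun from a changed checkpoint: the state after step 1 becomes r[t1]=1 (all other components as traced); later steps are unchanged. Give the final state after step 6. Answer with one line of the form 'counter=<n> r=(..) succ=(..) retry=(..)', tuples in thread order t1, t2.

state after step 1 := counter=0 r=(1,0) succ=(0,0) retry=(0,0)
2. t2 LOAD -> counter=0 r=(1,0) succ=(0,0) retry=(0,0)
3. t2 CAS -> counter=1 r=(1,0) succ=(0,1) retry=(0,0)
4. t1 CAS -> counter=2 r=(1,0) succ=(1,1) retry=(0,0)
5. t2 LOAD -> counter=2 r=(1,2) succ=(1,1) retry=(0,0)
6. t2 CAS -> counter=3 r=(1,2) succ=(1,2) retry=(0,0)

counter=3 r=(1,2) succ=(1,2) retry=(0,0)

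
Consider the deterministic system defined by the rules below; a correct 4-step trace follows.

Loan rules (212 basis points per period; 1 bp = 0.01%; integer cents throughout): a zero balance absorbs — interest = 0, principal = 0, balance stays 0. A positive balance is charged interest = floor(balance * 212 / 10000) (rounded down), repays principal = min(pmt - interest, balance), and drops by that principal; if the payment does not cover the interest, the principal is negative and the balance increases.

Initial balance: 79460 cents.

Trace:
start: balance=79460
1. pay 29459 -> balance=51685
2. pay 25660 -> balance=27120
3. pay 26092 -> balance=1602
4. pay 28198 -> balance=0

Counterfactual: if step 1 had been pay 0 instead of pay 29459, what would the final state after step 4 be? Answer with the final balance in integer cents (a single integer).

(re-executing from step 1 with the substitution; state before step 1: balance=79460)
1. pay 0 -> balance=81144
2. pay 25660 -> balance=57204
3. pay 26092 -> balance=32324
4. pay 28198 -> balance=4811

4811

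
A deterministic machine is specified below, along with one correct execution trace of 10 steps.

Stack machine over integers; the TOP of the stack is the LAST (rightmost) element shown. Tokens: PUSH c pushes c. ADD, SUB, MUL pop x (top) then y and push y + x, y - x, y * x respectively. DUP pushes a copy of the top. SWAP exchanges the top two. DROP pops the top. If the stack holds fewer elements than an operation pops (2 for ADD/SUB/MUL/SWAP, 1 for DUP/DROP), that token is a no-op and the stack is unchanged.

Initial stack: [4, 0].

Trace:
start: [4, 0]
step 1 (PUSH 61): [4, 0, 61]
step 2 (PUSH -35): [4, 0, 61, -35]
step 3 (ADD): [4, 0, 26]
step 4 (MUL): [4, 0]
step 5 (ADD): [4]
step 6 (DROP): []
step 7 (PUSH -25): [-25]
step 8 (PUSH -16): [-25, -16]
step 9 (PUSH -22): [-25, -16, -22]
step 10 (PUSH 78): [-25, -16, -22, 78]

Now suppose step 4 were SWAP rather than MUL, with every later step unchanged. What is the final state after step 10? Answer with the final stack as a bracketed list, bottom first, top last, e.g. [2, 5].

[4, -25, -16, -22, 78]

(re-executing from step 4 with the substitution; state before step 4: [4, 0, 26])
step 4 (SWAP): [4, 26, 0]
step 5 (ADD): [4, 26]
step 6 (DROP): [4]
step 7 (PUSH -25): [4, -25]
step 8 (PUSH -16): [4, -25, -16]
step 9 (PUSH -22): [4, -25, -16, -22]
step 10 (PUSH 78): [4, -25, -16, -22, 78]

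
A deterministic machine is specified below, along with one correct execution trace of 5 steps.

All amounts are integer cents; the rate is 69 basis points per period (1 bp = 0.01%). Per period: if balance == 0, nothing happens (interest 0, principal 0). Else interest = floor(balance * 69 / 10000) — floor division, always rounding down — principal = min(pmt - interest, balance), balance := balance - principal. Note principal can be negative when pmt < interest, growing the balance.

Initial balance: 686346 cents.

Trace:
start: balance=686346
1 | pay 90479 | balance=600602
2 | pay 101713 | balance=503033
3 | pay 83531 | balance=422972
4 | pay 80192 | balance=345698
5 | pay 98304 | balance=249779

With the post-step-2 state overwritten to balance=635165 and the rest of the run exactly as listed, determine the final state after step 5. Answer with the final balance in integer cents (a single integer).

state after step 2 := balance=635165
3 | pay 83531 | balance=556016
4 | pay 80192 | balance=479660
5 | pay 98304 | balance=384665

384665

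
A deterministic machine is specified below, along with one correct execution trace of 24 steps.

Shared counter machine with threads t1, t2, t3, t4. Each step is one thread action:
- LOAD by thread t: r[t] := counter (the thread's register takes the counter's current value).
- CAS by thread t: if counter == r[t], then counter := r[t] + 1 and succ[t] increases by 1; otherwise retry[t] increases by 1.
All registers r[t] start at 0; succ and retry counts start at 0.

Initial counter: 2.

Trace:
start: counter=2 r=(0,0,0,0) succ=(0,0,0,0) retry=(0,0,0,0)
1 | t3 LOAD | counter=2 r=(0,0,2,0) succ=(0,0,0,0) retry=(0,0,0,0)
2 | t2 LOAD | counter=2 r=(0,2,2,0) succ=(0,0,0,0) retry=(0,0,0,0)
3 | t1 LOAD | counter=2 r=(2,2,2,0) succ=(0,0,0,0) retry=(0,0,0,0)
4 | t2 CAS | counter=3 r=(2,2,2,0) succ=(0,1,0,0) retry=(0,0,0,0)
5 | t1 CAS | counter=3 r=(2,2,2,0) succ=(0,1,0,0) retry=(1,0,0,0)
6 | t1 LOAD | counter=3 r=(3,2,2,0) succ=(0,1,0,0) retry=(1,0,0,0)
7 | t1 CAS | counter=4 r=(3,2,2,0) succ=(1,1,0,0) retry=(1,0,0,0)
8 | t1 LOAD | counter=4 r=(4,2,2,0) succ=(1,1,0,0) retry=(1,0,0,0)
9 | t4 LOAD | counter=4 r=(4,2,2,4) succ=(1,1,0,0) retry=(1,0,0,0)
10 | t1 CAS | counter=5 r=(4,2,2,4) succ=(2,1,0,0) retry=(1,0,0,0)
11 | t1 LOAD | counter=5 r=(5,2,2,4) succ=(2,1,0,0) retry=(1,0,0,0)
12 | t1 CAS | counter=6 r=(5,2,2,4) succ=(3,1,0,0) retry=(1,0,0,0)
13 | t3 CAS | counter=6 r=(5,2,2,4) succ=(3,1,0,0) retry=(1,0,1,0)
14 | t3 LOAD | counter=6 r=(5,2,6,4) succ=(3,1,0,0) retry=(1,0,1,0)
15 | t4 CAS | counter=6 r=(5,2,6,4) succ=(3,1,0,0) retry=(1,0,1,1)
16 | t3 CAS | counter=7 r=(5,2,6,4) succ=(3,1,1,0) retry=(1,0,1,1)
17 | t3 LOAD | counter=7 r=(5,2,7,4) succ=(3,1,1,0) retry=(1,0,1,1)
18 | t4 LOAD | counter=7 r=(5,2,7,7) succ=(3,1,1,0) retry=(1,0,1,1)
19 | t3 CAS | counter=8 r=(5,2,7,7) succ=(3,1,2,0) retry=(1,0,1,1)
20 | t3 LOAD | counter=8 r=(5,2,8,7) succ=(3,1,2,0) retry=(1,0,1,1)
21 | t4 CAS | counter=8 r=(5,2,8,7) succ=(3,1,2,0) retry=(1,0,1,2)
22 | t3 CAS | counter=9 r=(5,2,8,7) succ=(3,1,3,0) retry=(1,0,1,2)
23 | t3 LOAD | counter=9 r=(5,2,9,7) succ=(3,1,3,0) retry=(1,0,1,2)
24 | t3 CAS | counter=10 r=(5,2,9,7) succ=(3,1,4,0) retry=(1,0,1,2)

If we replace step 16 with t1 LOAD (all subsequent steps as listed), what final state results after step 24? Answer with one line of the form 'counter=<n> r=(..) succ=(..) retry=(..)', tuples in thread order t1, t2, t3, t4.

(re-executing from step 16 with the substitution; state before step 16: counter=6 r=(5,2,6,4) succ=(3,1,0,0) retry=(1,0,1,1))
16 | t1 LOAD | counter=6 r=(6,2,6,4) succ=(3,1,0,0) retry=(1,0,1,1)
17 | t3 LOAD | counter=6 r=(6,2,6,4) succ=(3,1,0,0) retry=(1,0,1,1)
18 | t4 LOAD | counter=6 r=(6,2,6,6) succ=(3,1,0,0) retry=(1,0,1,1)
19 | t3 CAS | counter=7 r=(6,2,6,6) succ=(3,1,1,0) retry=(1,0,1,1)
20 | t3 LOAD | counter=7 r=(6,2,7,6) succ=(3,1,1,0) retry=(1,0,1,1)
21 | t4 CAS | counter=7 r=(6,2,7,6) succ=(3,1,1,0) retry=(1,0,1,2)
22 | t3 CAS | counter=8 r=(6,2,7,6) succ=(3,1,2,0) retry=(1,0,1,2)
23 | t3 LOAD | counter=8 r=(6,2,8,6) succ=(3,1,2,0) retry=(1,0,1,2)
24 | t3 CAS | counter=9 r=(6,2,8,6) succ=(3,1,3,0) retry=(1,0,1,2)

counter=9 r=(6,2,8,6) succ=(3,1,3,0) retry=(1,0,1,2)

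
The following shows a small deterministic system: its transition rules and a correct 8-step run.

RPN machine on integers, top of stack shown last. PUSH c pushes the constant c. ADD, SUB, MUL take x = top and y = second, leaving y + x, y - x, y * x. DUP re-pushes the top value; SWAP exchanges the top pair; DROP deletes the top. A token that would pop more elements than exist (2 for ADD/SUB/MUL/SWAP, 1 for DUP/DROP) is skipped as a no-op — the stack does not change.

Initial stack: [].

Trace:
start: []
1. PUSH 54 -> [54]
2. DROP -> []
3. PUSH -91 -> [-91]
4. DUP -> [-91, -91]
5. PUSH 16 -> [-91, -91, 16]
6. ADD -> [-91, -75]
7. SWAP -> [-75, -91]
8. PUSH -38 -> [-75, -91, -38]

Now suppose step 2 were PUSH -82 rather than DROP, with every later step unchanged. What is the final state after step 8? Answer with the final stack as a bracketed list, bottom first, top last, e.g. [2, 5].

(re-executing from step 2 with the substitution; state before step 2: [54])
2. PUSH -82 -> [54, -82]
3. PUSH -91 -> [54, -82, -91]
4. DUP -> [54, -82, -91, -91]
5. PUSH 16 -> [54, -82, -91, -91, 16]
6. ADD -> [54, -82, -91, -75]
7. SWAP -> [54, -82, -75, -91]
8. PUSH -38 -> [54, -82, -75, -91, -38]

[54, -82, -75, -91, -38]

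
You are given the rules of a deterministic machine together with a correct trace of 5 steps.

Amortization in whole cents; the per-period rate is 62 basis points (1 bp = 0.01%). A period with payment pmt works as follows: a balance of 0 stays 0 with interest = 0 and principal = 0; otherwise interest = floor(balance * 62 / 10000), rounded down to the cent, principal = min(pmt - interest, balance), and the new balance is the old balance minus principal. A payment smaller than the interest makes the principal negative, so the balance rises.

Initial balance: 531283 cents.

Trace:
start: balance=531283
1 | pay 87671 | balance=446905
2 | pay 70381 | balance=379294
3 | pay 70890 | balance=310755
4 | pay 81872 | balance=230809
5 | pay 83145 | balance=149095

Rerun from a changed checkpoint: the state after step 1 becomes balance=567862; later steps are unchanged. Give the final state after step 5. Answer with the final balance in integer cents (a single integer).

state after step 1 := balance=567862
2 | pay 70381 | balance=501001
3 | pay 70890 | balance=433217
4 | pay 81872 | balance=354030
5 | pay 83145 | balance=273079

273079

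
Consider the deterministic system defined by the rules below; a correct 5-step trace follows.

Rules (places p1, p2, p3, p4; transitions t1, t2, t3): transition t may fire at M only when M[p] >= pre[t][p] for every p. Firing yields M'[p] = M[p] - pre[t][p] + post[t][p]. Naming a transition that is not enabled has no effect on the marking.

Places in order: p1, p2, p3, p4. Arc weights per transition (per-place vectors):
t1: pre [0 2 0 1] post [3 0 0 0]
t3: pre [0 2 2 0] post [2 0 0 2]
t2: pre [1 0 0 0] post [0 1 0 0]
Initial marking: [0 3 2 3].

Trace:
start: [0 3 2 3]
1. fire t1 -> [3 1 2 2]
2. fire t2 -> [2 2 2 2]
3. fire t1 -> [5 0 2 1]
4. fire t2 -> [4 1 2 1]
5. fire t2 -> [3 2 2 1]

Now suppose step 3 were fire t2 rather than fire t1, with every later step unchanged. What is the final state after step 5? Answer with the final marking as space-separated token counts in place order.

0 4 2 2

(re-executing from step 3 with the substitution; state before step 3: [2 2 2 2])
3. fire t2 -> [1 3 2 2]
4. fire t2 -> [0 4 2 2]
5. fire t2 -> [0 4 2 2]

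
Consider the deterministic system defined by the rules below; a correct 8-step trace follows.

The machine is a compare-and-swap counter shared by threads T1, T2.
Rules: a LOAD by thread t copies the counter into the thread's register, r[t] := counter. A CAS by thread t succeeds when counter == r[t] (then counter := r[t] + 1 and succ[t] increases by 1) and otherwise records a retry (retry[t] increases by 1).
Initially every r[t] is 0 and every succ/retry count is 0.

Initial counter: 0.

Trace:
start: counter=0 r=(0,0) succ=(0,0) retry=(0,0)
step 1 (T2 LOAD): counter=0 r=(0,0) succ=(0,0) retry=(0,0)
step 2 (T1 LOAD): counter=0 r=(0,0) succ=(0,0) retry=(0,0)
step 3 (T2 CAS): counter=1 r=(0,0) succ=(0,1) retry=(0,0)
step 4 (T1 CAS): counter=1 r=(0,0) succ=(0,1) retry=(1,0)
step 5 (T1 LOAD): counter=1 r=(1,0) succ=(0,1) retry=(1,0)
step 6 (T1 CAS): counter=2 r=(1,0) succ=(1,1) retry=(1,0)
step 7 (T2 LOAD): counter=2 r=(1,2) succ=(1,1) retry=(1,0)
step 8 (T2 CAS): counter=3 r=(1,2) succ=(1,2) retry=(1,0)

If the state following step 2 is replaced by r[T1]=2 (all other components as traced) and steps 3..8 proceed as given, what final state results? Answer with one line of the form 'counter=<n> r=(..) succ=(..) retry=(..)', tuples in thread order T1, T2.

counter=3 r=(1,2) succ=(1,2) retry=(1,0)

state after step 2 := counter=0 r=(2,0) succ=(0,0) retry=(0,0)
step 3 (T2 CAS): counter=1 r=(2,0) succ=(0,1) retry=(0,0)
step 4 (T1 CAS): counter=1 r=(2,0) succ=(0,1) retry=(1,0)
step 5 (T1 LOAD): counter=1 r=(1,0) succ=(0,1) retry=(1,0)
step 6 (T1 CAS): counter=2 r=(1,0) succ=(1,1) retry=(1,0)
step 7 (T2 LOAD): counter=2 r=(1,2) succ=(1,1) retry=(1,0)
step 8 (T2 CAS): counter=3 r=(1,2) succ=(1,2) retry=(1,0)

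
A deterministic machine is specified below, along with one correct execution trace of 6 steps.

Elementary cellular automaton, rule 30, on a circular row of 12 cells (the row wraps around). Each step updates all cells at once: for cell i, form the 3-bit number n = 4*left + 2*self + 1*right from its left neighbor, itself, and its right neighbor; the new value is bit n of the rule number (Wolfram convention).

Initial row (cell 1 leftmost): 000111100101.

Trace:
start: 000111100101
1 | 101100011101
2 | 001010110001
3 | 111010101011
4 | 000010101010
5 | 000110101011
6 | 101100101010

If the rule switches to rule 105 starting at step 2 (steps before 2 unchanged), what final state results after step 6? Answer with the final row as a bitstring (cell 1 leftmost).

(re-executing steps 2..6 under rule 105; state before step 2: 101100011101)
2 | 111101010111
3 | 000110101100
4 | 110111011101
5 | 011101110111
6 | 110111011101

110111011101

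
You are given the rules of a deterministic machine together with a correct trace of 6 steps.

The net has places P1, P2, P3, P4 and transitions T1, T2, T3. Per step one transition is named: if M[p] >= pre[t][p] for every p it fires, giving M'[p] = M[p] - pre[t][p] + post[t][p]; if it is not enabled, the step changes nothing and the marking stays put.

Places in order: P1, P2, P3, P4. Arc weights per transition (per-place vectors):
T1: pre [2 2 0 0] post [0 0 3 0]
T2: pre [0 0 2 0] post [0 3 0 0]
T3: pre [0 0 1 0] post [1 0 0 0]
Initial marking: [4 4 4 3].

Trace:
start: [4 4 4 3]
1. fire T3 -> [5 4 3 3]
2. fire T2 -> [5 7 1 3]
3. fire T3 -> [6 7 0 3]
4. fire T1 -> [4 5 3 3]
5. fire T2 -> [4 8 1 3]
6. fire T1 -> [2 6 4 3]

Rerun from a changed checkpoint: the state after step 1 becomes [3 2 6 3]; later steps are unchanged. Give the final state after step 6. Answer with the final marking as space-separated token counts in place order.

0 4 7 3

state after step 1 := [3 2 6 3]
2. fire T2 -> [3 5 4 3]
3. fire T3 -> [4 5 3 3]
4. fire T1 -> [2 3 6 3]
5. fire T2 -> [2 6 4 3]
6. fire T1 -> [0 4 7 3]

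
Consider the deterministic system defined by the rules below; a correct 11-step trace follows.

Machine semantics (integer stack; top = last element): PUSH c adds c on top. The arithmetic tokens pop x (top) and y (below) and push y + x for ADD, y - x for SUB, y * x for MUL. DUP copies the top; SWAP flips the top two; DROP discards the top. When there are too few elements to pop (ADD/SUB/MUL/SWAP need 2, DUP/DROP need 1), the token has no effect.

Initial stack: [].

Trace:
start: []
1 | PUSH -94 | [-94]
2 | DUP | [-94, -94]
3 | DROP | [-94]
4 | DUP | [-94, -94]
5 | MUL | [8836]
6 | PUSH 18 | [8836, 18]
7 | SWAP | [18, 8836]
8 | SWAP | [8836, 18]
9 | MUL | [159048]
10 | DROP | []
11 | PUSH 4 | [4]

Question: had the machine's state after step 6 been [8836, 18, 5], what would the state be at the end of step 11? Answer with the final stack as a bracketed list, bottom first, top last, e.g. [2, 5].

state after step 6 := [8836, 18, 5]
7 | SWAP | [8836, 5, 18]
8 | SWAP | [8836, 18, 5]
9 | MUL | [8836, 90]
10 | DROP | [8836]
11 | PUSH 4 | [8836, 4]

[8836, 4]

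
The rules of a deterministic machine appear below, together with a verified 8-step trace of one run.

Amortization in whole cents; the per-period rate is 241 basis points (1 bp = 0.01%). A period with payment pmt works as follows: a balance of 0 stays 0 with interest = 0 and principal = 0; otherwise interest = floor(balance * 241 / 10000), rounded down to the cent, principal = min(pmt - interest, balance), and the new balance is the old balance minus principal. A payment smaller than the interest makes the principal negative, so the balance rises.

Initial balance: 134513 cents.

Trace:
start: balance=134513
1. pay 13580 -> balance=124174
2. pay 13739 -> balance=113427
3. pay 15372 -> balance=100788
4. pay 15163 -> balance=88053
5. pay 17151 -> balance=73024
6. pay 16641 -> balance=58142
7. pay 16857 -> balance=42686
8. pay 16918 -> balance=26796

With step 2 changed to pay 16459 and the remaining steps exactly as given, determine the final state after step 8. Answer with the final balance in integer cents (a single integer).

(re-executing from step 2 with the substitution; state before step 2: balance=124174)
2. pay 16459 -> balance=110707
3. pay 15372 -> balance=98003
4. pay 15163 -> balance=85201
5. pay 17151 -> balance=70103
6. pay 16641 -> balance=55151
7. pay 16857 -> balance=39623
8. pay 16918 -> balance=23659

23659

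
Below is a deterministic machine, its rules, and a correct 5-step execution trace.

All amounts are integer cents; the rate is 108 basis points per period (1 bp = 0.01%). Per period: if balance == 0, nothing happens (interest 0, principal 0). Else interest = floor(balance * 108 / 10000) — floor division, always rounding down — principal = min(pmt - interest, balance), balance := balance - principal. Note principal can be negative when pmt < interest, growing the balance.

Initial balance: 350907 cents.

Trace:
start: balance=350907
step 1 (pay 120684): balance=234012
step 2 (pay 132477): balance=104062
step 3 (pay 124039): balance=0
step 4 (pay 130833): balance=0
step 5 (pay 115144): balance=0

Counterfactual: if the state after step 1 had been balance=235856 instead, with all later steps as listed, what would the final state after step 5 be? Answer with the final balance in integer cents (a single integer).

state after step 1 := balance=235856
step 2 (pay 132477): balance=105926
step 3 (pay 124039): balance=0
step 4 (pay 130833): balance=0
step 5 (pay 115144): balance=0

0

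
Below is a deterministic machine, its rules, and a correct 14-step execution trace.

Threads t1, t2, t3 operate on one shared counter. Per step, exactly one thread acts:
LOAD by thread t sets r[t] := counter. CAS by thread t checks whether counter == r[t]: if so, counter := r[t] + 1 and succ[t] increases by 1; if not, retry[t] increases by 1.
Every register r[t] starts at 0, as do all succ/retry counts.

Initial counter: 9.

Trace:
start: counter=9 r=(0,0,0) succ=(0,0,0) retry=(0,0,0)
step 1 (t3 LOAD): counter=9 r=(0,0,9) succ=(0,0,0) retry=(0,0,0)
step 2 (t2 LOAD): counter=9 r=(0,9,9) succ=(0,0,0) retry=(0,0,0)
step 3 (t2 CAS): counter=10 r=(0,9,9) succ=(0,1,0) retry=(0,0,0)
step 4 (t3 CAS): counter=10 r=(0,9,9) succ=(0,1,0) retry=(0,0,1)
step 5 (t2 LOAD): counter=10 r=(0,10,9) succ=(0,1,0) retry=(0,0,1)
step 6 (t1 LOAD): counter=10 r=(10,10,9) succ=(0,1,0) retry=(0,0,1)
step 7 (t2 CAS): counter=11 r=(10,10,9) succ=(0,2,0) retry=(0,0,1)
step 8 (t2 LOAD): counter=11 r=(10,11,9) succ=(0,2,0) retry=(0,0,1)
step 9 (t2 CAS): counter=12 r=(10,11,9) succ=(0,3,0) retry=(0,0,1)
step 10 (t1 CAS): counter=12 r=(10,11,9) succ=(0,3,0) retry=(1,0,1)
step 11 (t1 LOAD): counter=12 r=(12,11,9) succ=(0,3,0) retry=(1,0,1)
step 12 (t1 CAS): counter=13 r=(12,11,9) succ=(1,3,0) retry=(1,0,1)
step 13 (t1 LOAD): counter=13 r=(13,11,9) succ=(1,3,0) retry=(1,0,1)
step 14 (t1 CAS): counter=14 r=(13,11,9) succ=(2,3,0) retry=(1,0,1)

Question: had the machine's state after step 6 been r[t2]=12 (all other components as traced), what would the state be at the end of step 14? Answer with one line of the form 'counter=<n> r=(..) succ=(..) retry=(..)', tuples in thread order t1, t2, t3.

counter=13 r=(12,10,9) succ=(2,2,0) retry=(1,1,1)

state after step 6 := counter=10 r=(10,12,9) succ=(0,1,0) retry=(0,0,1)
step 7 (t2 CAS): counter=10 r=(10,12,9) succ=(0,1,0) retry=(0,1,1)
step 8 (t2 LOAD): counter=10 r=(10,10,9) succ=(0,1,0) retry=(0,1,1)
step 9 (t2 CAS): counter=11 r=(10,10,9) succ=(0,2,0) retry=(0,1,1)
step 10 (t1 CAS): counter=11 r=(10,10,9) succ=(0,2,0) retry=(1,1,1)
step 11 (t1 LOAD): counter=11 r=(11,10,9) succ=(0,2,0) retry=(1,1,1)
step 12 (t1 CAS): counter=12 r=(11,10,9) succ=(1,2,0) retry=(1,1,1)
step 13 (t1 LOAD): counter=12 r=(12,10,9) succ=(1,2,0) retry=(1,1,1)
step 14 (t1 CAS): counter=13 r=(12,10,9) succ=(2,2,0) retry=(1,1,1)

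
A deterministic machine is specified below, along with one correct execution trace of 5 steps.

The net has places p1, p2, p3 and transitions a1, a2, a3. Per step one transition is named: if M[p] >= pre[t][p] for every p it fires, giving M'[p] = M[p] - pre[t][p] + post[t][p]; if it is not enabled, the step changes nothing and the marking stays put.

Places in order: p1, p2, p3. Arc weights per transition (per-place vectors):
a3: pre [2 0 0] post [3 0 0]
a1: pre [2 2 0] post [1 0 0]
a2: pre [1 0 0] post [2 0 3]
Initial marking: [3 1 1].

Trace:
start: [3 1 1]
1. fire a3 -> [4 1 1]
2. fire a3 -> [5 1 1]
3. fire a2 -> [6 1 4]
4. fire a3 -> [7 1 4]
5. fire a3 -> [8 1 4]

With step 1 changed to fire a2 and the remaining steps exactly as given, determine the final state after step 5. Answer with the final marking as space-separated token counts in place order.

8 1 7

(re-executing from step 1 with the substitution; state before step 1: [3 1 1])
1. fire a2 -> [4 1 4]
2. fire a3 -> [5 1 4]
3. fire a2 -> [6 1 7]
4. fire a3 -> [7 1 7]
5. fire a3 -> [8 1 7]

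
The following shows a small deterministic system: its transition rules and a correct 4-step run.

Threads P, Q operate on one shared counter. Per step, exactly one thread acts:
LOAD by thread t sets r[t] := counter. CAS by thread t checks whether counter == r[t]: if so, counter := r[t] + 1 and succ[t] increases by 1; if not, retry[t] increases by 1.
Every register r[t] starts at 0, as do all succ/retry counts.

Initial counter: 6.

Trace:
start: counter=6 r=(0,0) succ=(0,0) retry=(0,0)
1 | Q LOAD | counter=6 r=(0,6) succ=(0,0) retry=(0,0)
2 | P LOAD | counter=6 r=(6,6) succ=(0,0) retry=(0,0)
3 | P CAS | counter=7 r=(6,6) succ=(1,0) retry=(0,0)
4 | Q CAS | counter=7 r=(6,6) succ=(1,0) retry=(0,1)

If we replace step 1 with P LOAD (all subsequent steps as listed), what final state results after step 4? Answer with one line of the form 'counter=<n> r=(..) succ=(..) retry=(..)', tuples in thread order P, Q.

(re-executing from step 1 with the substitution; state before step 1: counter=6 r=(0,0) succ=(0,0) retry=(0,0))
1 | P LOAD | counter=6 r=(6,0) succ=(0,0) retry=(0,0)
2 | P LOAD | counter=6 r=(6,0) succ=(0,0) retry=(0,0)
3 | P CAS | counter=7 r=(6,0) succ=(1,0) retry=(0,0)
4 | Q CAS | counter=7 r=(6,0) succ=(1,0) retry=(0,1)

counter=7 r=(6,0) succ=(1,0) retry=(0,1)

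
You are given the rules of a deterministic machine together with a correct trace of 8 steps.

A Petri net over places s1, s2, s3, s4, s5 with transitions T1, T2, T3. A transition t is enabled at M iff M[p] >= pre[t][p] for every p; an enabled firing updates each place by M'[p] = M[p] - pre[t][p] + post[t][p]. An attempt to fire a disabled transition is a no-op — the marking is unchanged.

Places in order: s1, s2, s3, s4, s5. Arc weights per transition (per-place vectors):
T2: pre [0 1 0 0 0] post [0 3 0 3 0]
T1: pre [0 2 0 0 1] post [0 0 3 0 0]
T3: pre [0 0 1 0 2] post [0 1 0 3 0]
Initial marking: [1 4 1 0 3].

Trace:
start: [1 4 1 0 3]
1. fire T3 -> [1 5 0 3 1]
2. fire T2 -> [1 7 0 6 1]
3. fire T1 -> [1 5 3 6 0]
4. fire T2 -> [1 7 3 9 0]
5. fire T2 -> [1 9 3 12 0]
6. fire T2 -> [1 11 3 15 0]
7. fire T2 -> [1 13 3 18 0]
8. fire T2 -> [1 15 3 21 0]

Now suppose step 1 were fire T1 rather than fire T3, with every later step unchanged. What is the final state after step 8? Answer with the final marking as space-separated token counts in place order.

1 12 7 18 1

(re-executing from step 1 with the substitution; state before step 1: [1 4 1 0 3])
1. fire T1 -> [1 2 4 0 2]
2. fire T2 -> [1 4 4 3 2]
3. fire T1 -> [1 2 7 3 1]
4. fire T2 -> [1 4 7 6 1]
5. fire T2 -> [1 6 7 9 1]
6. fire T2 -> [1 8 7 12 1]
7. fire T2 -> [1 10 7 15 1]
8. fire T2 -> [1 12 7 18 1]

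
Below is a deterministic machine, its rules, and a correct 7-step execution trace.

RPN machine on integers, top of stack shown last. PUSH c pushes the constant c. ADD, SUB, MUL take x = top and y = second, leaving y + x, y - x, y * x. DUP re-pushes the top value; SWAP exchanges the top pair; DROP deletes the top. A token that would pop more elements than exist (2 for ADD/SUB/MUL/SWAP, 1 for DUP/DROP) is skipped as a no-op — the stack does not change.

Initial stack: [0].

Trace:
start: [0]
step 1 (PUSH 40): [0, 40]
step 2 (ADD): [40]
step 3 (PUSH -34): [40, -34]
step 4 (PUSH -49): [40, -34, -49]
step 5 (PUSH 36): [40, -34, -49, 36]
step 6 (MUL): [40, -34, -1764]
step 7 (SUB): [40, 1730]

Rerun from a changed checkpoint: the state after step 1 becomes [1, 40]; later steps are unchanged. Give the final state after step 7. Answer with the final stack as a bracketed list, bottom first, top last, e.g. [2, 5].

[41, 1730]

state after step 1 := [1, 40]
step 2 (ADD): [41]
step 3 (PUSH -34): [41, -34]
step 4 (PUSH -49): [41, -34, -49]
step 5 (PUSH 36): [41, -34, -49, 36]
step 6 (MUL): [41, -34, -1764]
step 7 (SUB): [41, 1730]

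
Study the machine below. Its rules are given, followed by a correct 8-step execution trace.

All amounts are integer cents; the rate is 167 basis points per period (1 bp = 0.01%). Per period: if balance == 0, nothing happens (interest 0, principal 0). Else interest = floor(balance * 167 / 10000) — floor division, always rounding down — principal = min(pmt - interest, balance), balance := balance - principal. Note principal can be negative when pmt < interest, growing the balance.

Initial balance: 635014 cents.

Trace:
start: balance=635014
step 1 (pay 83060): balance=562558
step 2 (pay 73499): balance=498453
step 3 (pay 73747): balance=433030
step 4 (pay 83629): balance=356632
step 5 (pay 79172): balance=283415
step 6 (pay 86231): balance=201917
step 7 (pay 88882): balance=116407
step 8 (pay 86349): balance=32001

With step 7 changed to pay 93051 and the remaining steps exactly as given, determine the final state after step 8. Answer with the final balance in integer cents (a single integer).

27763

(re-executing from step 7 with the substitution; state before step 7: balance=201917)
step 7 (pay 93051): balance=112238
step 8 (pay 86349): balance=27763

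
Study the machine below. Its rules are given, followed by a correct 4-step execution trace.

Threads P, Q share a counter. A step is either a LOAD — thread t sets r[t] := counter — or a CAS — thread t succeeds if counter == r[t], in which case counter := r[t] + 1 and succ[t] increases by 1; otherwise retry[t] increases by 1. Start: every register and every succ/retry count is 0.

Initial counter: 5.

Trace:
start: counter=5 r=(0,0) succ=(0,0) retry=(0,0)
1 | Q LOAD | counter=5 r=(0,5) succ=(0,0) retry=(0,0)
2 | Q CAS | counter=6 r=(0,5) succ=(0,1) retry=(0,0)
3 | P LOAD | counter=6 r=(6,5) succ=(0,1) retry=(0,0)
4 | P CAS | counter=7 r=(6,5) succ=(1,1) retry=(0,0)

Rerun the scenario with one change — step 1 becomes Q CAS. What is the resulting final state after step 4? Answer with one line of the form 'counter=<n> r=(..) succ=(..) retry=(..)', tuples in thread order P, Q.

counter=6 r=(5,0) succ=(1,0) retry=(0,2)

(re-executing from step 1 with the substitution; state before step 1: counter=5 r=(0,0) succ=(0,0) retry=(0,0))
1 | Q CAS | counter=5 r=(0,0) succ=(0,0) retry=(0,1)
2 | Q CAS | counter=5 r=(0,0) succ=(0,0) retry=(0,2)
3 | P LOAD | counter=5 r=(5,0) succ=(0,0) retry=(0,2)
4 | P CAS | counter=6 r=(5,0) succ=(1,0) retry=(0,2)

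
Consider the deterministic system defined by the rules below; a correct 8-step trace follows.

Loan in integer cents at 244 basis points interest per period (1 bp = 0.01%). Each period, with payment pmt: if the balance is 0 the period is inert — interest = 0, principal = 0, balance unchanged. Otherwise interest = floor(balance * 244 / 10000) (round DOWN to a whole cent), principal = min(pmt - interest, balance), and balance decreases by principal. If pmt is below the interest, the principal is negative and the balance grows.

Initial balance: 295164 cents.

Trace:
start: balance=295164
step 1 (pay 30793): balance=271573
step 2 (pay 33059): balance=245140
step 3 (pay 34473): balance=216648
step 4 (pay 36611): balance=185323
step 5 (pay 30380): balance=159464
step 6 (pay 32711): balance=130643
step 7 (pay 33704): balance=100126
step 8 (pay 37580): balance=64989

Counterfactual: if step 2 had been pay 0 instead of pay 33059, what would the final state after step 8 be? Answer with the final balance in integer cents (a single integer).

(re-executing from step 2 with the substitution; state before step 2: balance=271573)
step 2 (pay 0): balance=278199
step 3 (pay 34473): balance=250514
step 4 (pay 36611): balance=220015
step 5 (pay 30380): balance=195003
step 6 (pay 32711): balance=167050
step 7 (pay 33704): balance=137422
step 8 (pay 37580): balance=103195

103195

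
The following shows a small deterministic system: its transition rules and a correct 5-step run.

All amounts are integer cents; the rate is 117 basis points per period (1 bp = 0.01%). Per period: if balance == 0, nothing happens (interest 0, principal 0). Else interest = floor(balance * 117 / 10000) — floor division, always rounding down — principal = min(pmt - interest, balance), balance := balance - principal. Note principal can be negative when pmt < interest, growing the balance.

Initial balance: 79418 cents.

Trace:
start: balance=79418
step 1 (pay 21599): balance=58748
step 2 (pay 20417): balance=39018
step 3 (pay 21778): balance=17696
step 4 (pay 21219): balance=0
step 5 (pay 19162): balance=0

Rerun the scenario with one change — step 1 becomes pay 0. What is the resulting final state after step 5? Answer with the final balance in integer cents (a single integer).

(re-executing from step 1 with the substitution; state before step 1: balance=79418)
step 1 (pay 0): balance=80347
step 2 (pay 20417): balance=60870
step 3 (pay 21778): balance=39804
step 4 (pay 21219): balance=19050
step 5 (pay 19162): balance=110

110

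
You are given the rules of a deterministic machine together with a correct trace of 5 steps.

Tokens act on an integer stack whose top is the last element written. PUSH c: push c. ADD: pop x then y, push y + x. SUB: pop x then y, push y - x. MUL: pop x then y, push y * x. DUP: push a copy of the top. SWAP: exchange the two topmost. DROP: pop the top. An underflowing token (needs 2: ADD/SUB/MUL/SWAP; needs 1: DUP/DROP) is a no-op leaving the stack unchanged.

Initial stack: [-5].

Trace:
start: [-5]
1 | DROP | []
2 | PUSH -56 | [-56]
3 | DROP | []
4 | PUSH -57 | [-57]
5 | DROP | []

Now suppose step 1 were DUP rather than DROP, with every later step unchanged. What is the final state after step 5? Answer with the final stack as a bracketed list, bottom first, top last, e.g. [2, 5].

[-5, -5]

(re-executing from step 1 with the substitution; state before step 1: [-5])
1 | DUP | [-5, -5]
2 | PUSH -56 | [-5, -5, -56]
3 | DROP | [-5, -5]
4 | PUSH -57 | [-5, -5, -57]
5 | DROP | [-5, -5]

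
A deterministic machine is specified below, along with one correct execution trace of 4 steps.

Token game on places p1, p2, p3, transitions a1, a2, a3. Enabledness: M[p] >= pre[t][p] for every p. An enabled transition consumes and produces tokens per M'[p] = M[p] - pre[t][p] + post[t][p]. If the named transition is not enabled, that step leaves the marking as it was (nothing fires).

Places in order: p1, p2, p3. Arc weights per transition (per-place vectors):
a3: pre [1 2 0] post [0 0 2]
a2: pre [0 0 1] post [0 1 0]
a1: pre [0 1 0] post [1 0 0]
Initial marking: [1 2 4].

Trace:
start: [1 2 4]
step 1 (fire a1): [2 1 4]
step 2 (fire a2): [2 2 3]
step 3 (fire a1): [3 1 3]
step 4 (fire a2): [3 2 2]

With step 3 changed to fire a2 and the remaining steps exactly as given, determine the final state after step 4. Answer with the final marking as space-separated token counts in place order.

(re-executing from step 3 with the substitution; state before step 3: [2 2 3])
step 3 (fire a2): [2 3 2]
step 4 (fire a2): [2 4 1]

2 4 1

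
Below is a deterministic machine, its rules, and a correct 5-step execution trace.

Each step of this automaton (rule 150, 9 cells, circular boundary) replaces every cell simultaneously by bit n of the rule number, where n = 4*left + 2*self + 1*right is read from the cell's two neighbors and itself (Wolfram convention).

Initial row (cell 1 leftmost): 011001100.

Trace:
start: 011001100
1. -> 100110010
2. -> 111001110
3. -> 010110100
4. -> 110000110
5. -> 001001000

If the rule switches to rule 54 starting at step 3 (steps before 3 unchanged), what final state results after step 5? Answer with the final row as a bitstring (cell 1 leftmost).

(re-executing steps 3..5 under rule 54; state before step 3: 111001110)
3. -> 000110001
4. -> 101001011
5. -> 011111100

011111100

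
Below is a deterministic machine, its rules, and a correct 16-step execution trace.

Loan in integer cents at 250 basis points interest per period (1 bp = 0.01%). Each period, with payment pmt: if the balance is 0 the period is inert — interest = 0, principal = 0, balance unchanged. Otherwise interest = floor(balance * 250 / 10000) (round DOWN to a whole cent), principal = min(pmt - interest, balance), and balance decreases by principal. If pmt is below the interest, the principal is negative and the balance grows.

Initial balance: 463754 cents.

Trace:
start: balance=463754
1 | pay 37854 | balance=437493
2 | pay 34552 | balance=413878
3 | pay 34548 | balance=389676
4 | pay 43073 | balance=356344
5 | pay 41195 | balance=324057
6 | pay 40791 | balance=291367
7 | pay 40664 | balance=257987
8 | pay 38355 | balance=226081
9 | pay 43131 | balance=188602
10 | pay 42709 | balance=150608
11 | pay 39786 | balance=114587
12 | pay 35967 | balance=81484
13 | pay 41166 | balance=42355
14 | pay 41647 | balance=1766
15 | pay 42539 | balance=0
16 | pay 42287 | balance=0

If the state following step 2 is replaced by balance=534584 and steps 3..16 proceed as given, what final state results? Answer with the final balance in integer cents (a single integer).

state after step 2 := balance=534584
3 | pay 34548 | balance=513400
4 | pay 43073 | balance=483162
5 | pay 41195 | balance=454046
6 | pay 40791 | balance=424606
7 | pay 40664 | balance=394557
8 | pay 38355 | balance=366065
9 | pay 43131 | balance=332085
10 | pay 42709 | balance=297678
11 | pay 39786 | balance=265333
12 | pay 35967 | balance=235999
13 | pay 41166 | balance=200732
14 | pay 41647 | balance=164103
15 | pay 42539 | balance=125666
16 | pay 42287 | balance=86520

86520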